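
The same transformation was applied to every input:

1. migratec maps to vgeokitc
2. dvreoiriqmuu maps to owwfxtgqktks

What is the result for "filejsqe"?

usghkngl

The rule is to shift every letter 2 places forward in the alphabet (wrapping around), then move the last 3 characters to the front (rotate right by 3).
On "filejsqe": the first step gives "hknglusg", and the second then gives "usghkngl".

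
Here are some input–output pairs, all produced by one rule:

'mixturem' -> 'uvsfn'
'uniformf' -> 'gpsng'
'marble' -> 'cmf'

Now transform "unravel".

Each output is the input with this applied: delete the first 3 characters, then shift every letter 1 place forward in the alphabet (wrapping around).
Working it through for "unravel": intermediate "avel", final "bwfm".

bwfm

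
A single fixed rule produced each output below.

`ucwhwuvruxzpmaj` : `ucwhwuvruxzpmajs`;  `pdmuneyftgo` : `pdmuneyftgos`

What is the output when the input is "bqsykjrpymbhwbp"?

bqsykjrpymbhwbps

The rule is to append "s".
"bqsykjrpymbhwbp" → "bqsykjrpymbhwbps".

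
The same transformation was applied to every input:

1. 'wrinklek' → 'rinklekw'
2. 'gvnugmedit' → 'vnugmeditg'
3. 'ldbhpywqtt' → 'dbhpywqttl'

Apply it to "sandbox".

andboxs

Each output is the input with this applied: move the first character to the end.
Doing the same to "sandbox": "andboxs".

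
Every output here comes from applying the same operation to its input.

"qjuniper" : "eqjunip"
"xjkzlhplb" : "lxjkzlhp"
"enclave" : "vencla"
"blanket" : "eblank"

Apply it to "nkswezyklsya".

What's happening: delete the last character, then move the last character to the front.
"nkswezyklsya" → "ynkswezykls".

ynkswezykls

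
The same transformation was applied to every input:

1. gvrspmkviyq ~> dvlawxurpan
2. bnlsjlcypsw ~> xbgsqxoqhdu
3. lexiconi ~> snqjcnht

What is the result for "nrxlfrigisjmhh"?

In each case the input is transformed by: shift every letter 5 places forward in the alphabet (wrapping around), then move the last 2 characters to the front (rotate right by 2).
On "nrxlfrigisjmhh": the first step gives "swcqkwnlnxormm", and the second then gives "mmswcqkwnlnxor".

mmswcqkwnlnxor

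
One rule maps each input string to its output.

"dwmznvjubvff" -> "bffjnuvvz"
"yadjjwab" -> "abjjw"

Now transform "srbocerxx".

The pattern: delete the first 3 characters, then sort the characters into alphabetical order.
Starting from "srbocerxx": after the first operation, "ocerxx"; after the second, "ceorxx".
(Check on "dwmznvjubvff": → "znvjubvff" → "bffjnuvvz" ✓)

ceorxx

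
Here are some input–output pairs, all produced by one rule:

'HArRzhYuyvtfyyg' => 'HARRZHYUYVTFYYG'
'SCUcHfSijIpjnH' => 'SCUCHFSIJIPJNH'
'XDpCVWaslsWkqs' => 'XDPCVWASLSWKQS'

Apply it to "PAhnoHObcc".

The pattern: convert every letter to uppercase.
Applying that to "PAhnoHObcc" gives "PAHNOHOBCC".

PAHNOHOBCC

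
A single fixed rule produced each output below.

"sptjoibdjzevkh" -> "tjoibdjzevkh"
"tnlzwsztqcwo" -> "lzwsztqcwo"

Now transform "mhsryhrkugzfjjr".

sryhrkugzfjjr

Looking at the pairs, the operation is to delete the first 2 characters.
Applying that to "mhsryhrkugzfjjr" gives "sryhrkugzfjjr".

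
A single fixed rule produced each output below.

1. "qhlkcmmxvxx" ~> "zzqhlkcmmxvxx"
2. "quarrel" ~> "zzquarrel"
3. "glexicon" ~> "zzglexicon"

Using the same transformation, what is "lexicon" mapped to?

zzlexicon

The pattern: prepend "zz".
For "lexicon" the result is "zzlexicon".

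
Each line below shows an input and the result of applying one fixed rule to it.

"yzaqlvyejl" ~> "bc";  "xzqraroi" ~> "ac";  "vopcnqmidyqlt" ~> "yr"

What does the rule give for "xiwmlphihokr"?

The transformation: shift every letter 3 places forward in the alphabet (wrapping around), then keep only the first 2 characters.
For "xiwmlphihokr", step one produces "alzposklkrnu"; step two turns that into "al".

al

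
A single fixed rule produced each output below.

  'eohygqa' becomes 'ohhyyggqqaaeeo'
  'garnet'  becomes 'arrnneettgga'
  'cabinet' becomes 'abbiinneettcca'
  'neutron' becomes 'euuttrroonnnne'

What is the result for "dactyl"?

Looking at the pairs, the operation is to double every character, then move the first 3 characters to the end (rotate left by 3).
For "dactyl", step one produces "ddaaccttyyll"; step two turns that into "accttyylldda".
(Check on "neutron": → "nneeuuttrroonn" → "euuttrroonnnne" ✓)

accttyylldda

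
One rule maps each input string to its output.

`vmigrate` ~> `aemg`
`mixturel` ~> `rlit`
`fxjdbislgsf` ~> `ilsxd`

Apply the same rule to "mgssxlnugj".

The transformation: keep every other character starting from the second (positions 2nd, 4th, 6th, ...), then move the first 2 characters to the end (rotate left by 2).
Applying both steps to "mgssxlnugj": "gsluj", then "lujgs".

lujgs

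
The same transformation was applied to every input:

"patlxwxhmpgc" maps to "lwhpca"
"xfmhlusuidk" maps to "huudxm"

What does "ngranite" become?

The rule is to move the first 3 characters to the end (rotate left by 3), then keep every other character starting from the first (positions 1st, 3rd, 5th, ...).
On "ngranite" that produces "aieg".

aieg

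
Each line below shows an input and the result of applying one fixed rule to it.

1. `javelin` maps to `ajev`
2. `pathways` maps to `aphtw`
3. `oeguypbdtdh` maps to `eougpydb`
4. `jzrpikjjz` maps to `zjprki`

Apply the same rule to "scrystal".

csyrs

Each output is the input with this applied: delete the last 3 characters, then swap each adjacent pair of characters (1↔2, 3↔4, ...).
Starting from "scrystal": after the first operation, "scrys"; after the second, "csyrs".
(Check on "oeguypbdtdh": → "oeguypbd" → "eougpydb" ✓)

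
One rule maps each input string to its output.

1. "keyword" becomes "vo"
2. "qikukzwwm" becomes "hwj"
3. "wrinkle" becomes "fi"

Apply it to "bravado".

xa

The rule is to keep one character in every 3, starting at position 3 (positions 3rd, 6th, 9th, ...), then shift every letter 3 places backward in the alphabet (wrapping around).
Doing the same to "bravado": "xa".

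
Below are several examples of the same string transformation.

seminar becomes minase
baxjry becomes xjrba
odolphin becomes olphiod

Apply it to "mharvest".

Each output is the input with this applied: delete the last character, then move the first 2 characters to the end (rotate left by 2).
Applying both steps to "mharvest": "mharves", then "arvesmh".

arvesmh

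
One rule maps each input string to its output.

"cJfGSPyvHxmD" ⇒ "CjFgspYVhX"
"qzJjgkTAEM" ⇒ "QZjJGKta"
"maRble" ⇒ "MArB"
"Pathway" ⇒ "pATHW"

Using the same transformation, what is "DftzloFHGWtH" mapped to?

dFTZLOfhgw

Each output is the input with this applied: delete the last 2 characters, then flip the case of every letter.
Starting from "DftzloFHGWtH": after the first operation, "DftzloFHGW"; after the second, "dFTZLOfhgw".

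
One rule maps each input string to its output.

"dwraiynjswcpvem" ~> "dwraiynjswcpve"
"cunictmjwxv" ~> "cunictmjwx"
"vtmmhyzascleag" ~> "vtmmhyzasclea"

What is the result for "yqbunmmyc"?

yqbunmmy

The rule is to delete the last character.
For "yqbunmmyc" the result is "yqbunmmy".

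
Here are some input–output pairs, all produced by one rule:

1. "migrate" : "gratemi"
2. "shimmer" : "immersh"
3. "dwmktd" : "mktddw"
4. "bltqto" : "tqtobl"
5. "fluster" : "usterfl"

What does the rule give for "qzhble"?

hbleqz

Each output is the input with this applied: move the first 2 characters to the end (rotate left by 2).
Applying that to "qzhble" gives "hbleqz".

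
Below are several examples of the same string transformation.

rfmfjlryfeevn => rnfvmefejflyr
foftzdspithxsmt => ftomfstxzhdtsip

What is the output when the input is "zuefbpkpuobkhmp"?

zpumehfkbbpokup

Each output is the input with this applied: take characters alternately from the front and the back (1st, last, 2nd, 2nd-last, ...).
Applying that to "zuefbpkpuobkhmp" gives "zpumehfkbbpokup".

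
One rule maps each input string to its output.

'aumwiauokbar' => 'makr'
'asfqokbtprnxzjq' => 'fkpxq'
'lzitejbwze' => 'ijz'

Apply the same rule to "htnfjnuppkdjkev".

nnpjv

Each output is the input with this applied: keep one character in every 3, starting at position 3 (positions 3rd, 6th, 9th, ...).
Doing the same to "htnfjnuppkdjkev": "nnpjv".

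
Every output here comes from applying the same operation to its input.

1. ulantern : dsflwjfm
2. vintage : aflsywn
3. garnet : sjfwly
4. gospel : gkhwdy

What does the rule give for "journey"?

gmjfwqb

What's happening: shift every letter 8 places backward in the alphabet (wrapping around), then move the first character to the end.
"journey" → "bgmjfwq" → "gmjfwqb".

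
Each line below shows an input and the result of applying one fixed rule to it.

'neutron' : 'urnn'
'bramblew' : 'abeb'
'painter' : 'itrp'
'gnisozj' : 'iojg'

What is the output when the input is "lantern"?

The rule is to keep every other character starting from the first (positions 1st, 3rd, 5th, ...), then move the first character to the end.
Starting from "lantern": after the first operation, "lnen"; after the second, "nenl".

nenl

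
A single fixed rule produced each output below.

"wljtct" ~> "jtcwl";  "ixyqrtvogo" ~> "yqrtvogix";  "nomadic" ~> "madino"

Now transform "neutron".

utrone

The rule is to delete the last character, then move the first 2 characters to the end (rotate left by 2).
Applying that to "neutron" gives "utrone".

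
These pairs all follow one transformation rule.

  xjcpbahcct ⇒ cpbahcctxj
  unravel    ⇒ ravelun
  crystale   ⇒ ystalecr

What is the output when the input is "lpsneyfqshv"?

sneyfqshvlp

The rule is to move the first 2 characters to the end (rotate left by 2).
For "lpsneyfqshv" the result is "sneyfqshvlp".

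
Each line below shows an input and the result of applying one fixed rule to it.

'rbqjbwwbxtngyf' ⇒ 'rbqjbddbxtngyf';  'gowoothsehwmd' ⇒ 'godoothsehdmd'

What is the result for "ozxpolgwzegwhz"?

ozxpolgdzegdhz

The pattern: replace every "w" with "d".
On "ozxpolgwzegwhz" that produces "ozxpolgdzegdhz".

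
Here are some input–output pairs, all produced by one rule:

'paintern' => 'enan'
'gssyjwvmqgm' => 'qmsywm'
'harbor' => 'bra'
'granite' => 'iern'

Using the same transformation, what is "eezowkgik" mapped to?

gkeok

Looking at the pairs, the operation is to move the last 3 characters to the front (rotate right by 3), then keep every other character starting from the first (positions 1st, 3rd, 5th, ...).
For "eezowkgik", step one produces "gikeezowk"; step two turns that into "gkeok".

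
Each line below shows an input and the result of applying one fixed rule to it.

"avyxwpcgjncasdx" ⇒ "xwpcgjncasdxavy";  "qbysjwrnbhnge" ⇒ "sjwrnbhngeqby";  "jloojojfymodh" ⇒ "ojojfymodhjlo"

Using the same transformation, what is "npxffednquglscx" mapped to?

In each case the input is transformed by: move the first 3 characters to the end (rotate left by 3).
"npxffednquglscx" → "ffednquglscxnpx".

ffednquglscxnpx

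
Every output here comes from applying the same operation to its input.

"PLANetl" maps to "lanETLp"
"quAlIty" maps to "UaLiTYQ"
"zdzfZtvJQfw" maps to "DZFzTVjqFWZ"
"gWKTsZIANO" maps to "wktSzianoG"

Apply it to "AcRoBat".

CrObATa

Each output is the input with this applied: move the first character to the end, then flip the case of every letter.
On "AcRoBat": the first step gives "cRoBatA", and the second then gives "CrObATa".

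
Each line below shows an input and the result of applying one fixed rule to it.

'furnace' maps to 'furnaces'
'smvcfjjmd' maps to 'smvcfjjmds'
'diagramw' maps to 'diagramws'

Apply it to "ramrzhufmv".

ramrzhufmvs

In each case the input is transformed by: append "s".
So "ramrzhufmv" becomes "ramrzhufmvs".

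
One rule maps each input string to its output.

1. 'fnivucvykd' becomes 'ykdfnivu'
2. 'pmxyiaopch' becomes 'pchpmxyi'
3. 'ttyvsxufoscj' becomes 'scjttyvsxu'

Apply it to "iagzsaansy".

The rule is to move the last 3 characters to the front (rotate right by 3), then delete the last 2 characters.
Working it through for "iagzsaansy": intermediate "nsyiagzsaa", final "nsyiagzs".

nsyiagzs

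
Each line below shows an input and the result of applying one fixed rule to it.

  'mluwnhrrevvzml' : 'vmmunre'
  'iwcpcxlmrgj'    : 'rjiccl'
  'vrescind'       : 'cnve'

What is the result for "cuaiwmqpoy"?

qocaw

The rule is to keep every other character starting from the first (positions 1st, 3rd, 5th, ...), then move the last 2 characters to the front (rotate right by 2).
Applying both steps to "cuaiwmqpoy": "cawqo", then "qocaw".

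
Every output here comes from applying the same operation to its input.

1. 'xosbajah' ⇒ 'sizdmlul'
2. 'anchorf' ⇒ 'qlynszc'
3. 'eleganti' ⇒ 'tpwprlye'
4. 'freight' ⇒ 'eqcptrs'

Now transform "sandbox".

idlyomz

The transformation: move the last character to the front, then shift every letter 11 places forward in the alphabet (wrapping around).
Working it through for "sandbox": intermediate "xsandbo", final "idlyomz".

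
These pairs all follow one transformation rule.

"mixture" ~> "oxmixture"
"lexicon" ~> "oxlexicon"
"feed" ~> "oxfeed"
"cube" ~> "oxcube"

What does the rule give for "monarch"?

oxmonarch

Each output is the input with this applied: prepend "ox".
On "monarch" that produces "oxmonarch".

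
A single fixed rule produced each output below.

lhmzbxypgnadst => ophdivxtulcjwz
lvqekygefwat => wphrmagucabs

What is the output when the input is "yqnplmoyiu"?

What's happening: move the last 2 characters to the front (rotate right by 2), then shift every letter 4 places backward in the alphabet (wrapping around).
"yqnplmoyiu" → "iuyqnplmoy" → "equmjlhiku".

equmjlhiku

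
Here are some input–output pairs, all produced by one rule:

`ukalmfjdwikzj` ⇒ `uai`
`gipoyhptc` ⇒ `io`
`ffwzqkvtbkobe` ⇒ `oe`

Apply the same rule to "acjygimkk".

Each output is the input with this applied: keep only the vowels.
For "acjygimkk" the result is "ai".

ai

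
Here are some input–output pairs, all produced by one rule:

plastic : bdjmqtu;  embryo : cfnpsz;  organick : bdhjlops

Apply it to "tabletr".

bcfmsuu

Each output is the input with this applied: shift every letter 1 place forward in the alphabet (wrapping around), then sort the characters into alphabetical order.
Working it through for "tabletr": intermediate "ubcmfus", final "bcfmsuu".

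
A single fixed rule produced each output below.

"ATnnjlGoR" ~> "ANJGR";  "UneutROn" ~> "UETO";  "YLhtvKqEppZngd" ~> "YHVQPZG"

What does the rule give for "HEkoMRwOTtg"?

HKMWTG

The transformation: keep every other character starting from the first (positions 1st, 3rd, 5th, ...), then convert every letter to uppercase.
So "HEkoMRwOTtg" becomes "HKMWTG".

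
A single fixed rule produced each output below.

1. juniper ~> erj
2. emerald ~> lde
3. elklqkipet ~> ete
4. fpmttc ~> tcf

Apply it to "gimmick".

ckg

The rule is to move the first character to the end, then keep only the last 3 characters.
Working it through for "gimmick": intermediate "immickg", final "ckg".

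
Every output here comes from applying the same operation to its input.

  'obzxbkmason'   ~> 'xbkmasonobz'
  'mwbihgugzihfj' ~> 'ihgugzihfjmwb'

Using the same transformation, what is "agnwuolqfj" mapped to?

Each output is the input with this applied: move the first 3 characters to the end (rotate left by 3).
For "agnwuolqfj" the result is "wuolqfjagn".

wuolqfjagn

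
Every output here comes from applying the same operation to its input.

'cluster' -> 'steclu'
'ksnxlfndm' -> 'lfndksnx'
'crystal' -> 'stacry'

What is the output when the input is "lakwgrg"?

wgrlak

Looking at the pairs, the operation is to delete the last character, then swap the front and back halves of the string.
For "lakwgrg", step one produces "lakwgr"; step two turns that into "wgrlak".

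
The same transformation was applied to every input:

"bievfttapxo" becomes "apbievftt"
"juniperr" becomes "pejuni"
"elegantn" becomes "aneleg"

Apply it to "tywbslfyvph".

yvtywbslf

What's happening: delete the last 2 characters, then move the last 2 characters to the front (rotate right by 2).
"tywbslfyvph" → "tywbslfyv" → "yvtywbslf".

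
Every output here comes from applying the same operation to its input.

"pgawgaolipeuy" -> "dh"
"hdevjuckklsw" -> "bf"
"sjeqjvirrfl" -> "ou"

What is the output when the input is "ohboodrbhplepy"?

Rule — shift every letter 9 places forward in the alphabet (wrapping around), then keep only the last 2 characters.
On "ohboodrbhplepy": the first step gives "xqkxxmakqyunyh", and the second then gives "yh".
(Check on "hdevjuckklsw": → "qmnesdlttubf" → "bf" ✓)

yh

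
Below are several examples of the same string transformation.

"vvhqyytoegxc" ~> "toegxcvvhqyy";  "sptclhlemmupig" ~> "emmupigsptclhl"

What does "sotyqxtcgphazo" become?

cgphazosotyqxt

Looking at the pairs, the operation is to swap the front and back halves of the string.
Doing the same to "sotyqxtcgphazo": "cgphazosotyqxt".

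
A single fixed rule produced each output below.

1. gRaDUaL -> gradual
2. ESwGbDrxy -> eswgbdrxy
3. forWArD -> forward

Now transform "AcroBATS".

Rule — convert every letter to lowercase.
Applying that to "AcroBATS" gives "acrobats".

acrobats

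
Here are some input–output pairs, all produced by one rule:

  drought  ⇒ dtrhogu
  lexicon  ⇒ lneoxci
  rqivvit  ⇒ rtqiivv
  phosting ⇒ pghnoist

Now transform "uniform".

umnriof

The transformation: take characters alternately from the front and the back (1st, last, 2nd, 2nd-last, ...).
On "uniform" that produces "umnriof".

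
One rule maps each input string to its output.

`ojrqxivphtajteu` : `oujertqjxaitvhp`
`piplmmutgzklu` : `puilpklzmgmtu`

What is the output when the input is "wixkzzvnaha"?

In each case the input is transformed by: take characters alternately from the front and the back (1st, last, 2nd, 2nd-last, ...).
So "wixkzzvnaha" becomes "waihxaknzvz".

waihxaknzvz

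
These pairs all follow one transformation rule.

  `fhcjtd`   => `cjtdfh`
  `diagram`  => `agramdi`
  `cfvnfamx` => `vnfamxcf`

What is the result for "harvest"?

What's happening: move the first 2 characters to the end (rotate left by 2).
For "harvest" the result is "rvestha".

rvestha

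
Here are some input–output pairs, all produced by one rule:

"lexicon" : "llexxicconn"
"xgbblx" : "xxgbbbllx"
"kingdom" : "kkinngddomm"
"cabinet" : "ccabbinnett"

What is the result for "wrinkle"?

wwriinkklee

Rule — repeat every character 3 times, then keep every other character starting from the first (positions 1st, 3rd, 5th, ...).
Applying both steps to "wrinkle": "wwwrrriiinnnkkkllleee", then "wwriinkklee".
(Check on "kingdom": → "kkkiiinnngggdddooommm" → "kkinngddomm" ✓)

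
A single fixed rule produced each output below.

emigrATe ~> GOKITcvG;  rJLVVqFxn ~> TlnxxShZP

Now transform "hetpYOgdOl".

Rule — flip the case of every letter, then shift every letter 2 places forward in the alphabet (wrapping around).
"hetpYOgdOl" → "HETPyoGDoL" → "JGVRaqIFqN".

JGVRaqIFqN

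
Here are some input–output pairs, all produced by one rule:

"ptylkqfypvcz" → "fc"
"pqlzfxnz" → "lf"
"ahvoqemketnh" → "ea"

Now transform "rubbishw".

Each output is the input with this applied: sort the characters into reverse alphabetical order, then keep only the last 2 characters.
"rubbishw" → "bb".
(Check on "ptylkqfypvcz": → "zyyvtqpplkfc" → "fc" ✓)

bb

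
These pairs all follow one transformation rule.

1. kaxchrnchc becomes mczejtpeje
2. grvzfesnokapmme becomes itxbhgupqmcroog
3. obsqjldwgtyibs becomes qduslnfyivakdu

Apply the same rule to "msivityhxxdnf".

The rule is to shift every letter 2 places forward in the alphabet (wrapping around).
On "msivityhxxdnf" that produces "oukxkvajzzfph".

oukxkvajzzfph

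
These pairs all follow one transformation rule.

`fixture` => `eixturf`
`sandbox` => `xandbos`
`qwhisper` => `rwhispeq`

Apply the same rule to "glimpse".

elimpsg

Each output is the input with this applied: swap the first and last characters.
Applying that to "glimpse" gives "elimpsg".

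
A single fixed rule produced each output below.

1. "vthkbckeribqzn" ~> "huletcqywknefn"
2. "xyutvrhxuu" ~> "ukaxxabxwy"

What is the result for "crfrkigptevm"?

jswhypfuiunl

In each case the input is transformed by: swap the front and back halves of the string, then shift every letter 3 places forward in the alphabet (wrapping around).
For "crfrkigptevm", step one produces "gptevmcrfrki"; step two turns that into "jswhypfuiunl".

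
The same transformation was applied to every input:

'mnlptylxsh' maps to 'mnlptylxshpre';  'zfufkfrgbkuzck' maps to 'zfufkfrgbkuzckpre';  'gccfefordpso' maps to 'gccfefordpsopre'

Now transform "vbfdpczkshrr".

vbfdpczkshrrpre

In each case the input is transformed by: append "pre".
On "vbfdpczkshrr" that produces "vbfdpczkshrrpre".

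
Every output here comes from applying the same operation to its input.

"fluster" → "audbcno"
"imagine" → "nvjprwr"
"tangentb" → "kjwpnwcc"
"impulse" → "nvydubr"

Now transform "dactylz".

ijlchum

What's happening: shift every letter 9 places forward in the alphabet (wrapping around), then swap the first and last characters.
Starting from "dactylz": after the first operation, "mjlchui"; after the second, "ijlchum".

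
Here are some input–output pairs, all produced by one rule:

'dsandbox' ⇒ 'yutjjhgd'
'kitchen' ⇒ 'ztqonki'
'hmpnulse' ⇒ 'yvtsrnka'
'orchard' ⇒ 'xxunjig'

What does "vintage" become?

The rule is to shift every letter 6 places forward in the alphabet (wrapping around), then sort the characters into reverse alphabetical order.
On "vintage": the first step gives "botzgmk", and the second then gives "ztomkgb".

ztomkgb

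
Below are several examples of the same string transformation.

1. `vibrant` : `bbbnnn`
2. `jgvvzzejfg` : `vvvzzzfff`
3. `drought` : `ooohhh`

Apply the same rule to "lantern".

In each case the input is transformed by: keep one character in every 3, starting at position 3 (positions 3rd, 6th, 9th, ...), then repeat every character 3 times.
So "lantern" becomes "nnnrrr".

nnnrrr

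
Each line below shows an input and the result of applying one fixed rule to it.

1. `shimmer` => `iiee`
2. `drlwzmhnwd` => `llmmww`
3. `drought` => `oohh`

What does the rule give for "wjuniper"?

uupp

Rule — keep one character in every 3, starting at position 3 (positions 3rd, 6th, 9th, ...), then double every character.
So "wjuniper" becomes "uupp".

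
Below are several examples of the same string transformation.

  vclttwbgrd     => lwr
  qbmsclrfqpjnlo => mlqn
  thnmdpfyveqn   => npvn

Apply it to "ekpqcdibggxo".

pdgo

In each case the input is transformed by: keep one character in every 3, starting at position 3 (positions 3rd, 6th, 9th, ...).
So "ekpqcdibggxo" becomes "pdgo".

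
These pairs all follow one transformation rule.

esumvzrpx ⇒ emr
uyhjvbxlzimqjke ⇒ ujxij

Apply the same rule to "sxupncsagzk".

spsz

In each case the input is transformed by: keep one character in every 3, starting at position 1 (positions 1st, 4th, 7th, ...).
For "sxupncsagzk" the result is "spsz".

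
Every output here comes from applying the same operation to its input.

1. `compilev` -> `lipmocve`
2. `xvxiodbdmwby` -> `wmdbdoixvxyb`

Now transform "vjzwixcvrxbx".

xrvcxiwzjvxb

Each output is the input with this applied: reverse the string, then move the first 2 characters to the end (rotate left by 2).
Starting from "vjzwixcvrxbx": after the first operation, "xbxrvcxiwzjv"; after the second, "xrvcxiwzjvxb".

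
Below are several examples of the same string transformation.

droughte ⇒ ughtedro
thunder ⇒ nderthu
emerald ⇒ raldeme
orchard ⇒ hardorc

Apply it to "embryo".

ryoemb

The transformation: move the first 3 characters to the end (rotate left by 3).
Doing the same to "embryo": "ryoemb".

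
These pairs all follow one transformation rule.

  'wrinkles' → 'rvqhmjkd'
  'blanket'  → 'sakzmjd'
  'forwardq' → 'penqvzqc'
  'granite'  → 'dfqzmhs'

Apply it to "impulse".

dhlotkr

Each output is the input with this applied: move the last character to the front, then shift every letter 1 place backward in the alphabet (wrapping around).
On "impulse": the first step gives "eimpuls", and the second then gives "dhlotkr".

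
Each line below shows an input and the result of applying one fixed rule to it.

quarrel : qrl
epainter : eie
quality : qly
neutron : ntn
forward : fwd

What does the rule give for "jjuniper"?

jne

The pattern: keep one character in every 3, starting at position 1 (positions 1st, 4th, 7th, ...).
Applying that to "jjuniper" gives "jne".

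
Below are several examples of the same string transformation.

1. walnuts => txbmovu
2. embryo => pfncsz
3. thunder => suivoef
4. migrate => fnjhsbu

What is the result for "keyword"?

elfzxps

In each case the input is transformed by: shift every letter 1 place forward in the alphabet (wrapping around), then move the last character to the front.
"keyword" → "lfzxpse" → "elfzxps".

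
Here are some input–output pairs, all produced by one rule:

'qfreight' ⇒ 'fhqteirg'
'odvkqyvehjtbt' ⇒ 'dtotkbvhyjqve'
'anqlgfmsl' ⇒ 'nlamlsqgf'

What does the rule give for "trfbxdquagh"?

Looking at the pairs, the operation is to swap each adjacent pair of characters (1↔2, 3↔4, ...), then take characters alternately from the front and the back (1st, last, 2nd, 2nd-last, ...).
Applying both steps to "trfbxdquagh": "rtbfdxuqgah", then "rhtabgfqdux".

rhtabgfqdux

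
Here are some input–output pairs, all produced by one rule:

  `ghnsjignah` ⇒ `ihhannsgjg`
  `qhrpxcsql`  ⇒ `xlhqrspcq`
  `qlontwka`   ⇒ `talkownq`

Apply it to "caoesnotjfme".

The transformation: take characters alternately from the front and the back (1st, last, 2nd, 2nd-last, ...), then swap the first and last characters.
Starting from "caoesnotjfme": after the first operation, "ceamofejstno"; after the second, "oeamofejstnc".
(Check on "qlontwka": → "qalkownt" → "talkownq" ✓)

oeamofejstnc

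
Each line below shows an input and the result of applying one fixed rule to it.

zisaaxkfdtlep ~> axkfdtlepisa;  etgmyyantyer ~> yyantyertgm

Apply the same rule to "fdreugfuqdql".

ugfuqdqldre

In each case the input is transformed by: delete the first character, then move the first 3 characters to the end (rotate left by 3).
For "fdreugfuqdql", step one produces "dreugfuqdql"; step two turns that into "ugfuqdqldre".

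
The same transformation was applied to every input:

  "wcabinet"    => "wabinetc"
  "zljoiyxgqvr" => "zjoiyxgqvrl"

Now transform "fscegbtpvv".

fcegbtpvvs

What's happening: move the first character to the end, then swap the first and last characters.
"fscegbtpvv" → "scegbtpvvf" → "fcegbtpvvs".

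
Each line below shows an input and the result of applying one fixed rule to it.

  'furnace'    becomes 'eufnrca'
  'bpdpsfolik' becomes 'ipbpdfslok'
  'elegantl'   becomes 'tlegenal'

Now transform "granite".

In each case the input is transformed by: swap each adjacent pair of characters (1↔2, 3↔4, ...), then move the last character to the front.
For "granite" the result is "ergnati".

ergnati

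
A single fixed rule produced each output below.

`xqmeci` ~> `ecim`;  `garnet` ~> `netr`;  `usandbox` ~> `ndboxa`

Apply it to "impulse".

The transformation: delete the first 2 characters, then move the first character to the end.
For "impulse", step one produces "pulse"; step two turns that into "ulsep".

ulsep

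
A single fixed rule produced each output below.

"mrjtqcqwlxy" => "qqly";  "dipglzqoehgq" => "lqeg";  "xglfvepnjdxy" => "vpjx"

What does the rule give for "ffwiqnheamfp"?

qhaf

What's happening: keep every other character starting from the first (positions 1st, 3rd, 5th, ...), then keep only the last 4 characters.
On "ffwiqnheamfp" that produces "qhaf".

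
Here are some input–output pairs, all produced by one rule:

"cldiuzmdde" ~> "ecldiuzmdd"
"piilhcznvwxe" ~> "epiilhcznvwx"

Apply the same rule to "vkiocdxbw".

The transformation: move the last character to the front.
For "vkiocdxbw" the result is "wvkiocdxb".

wvkiocdxb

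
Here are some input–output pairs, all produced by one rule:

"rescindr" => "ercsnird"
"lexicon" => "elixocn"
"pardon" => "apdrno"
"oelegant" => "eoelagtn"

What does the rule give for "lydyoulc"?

ylyduocl

What's happening: swap each adjacent pair of characters (1↔2, 3↔4, ...).
"lydyoulc" → "ylyduocl".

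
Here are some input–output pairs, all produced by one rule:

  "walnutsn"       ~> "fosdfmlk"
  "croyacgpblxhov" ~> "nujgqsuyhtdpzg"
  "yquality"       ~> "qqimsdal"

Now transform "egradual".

dwyjsvms

The pattern: move the last character to the front, then shift every letter 8 places backward in the alphabet (wrapping around).
For "egradual", step one produces "legradua"; step two turns that into "dwyjsvms".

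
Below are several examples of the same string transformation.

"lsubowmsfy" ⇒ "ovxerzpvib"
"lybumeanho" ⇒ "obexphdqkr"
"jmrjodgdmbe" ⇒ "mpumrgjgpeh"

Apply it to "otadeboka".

The pattern: shift every letter 3 places forward in the alphabet (wrapping around).
On "otadeboka" that produces "rwdghernd".

rwdghernd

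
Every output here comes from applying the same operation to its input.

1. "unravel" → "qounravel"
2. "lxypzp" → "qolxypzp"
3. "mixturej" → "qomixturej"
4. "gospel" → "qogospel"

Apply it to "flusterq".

Each output is the input with this applied: prepend "qo".
Doing the same to "flusterq": "qoflusterq".

qoflusterq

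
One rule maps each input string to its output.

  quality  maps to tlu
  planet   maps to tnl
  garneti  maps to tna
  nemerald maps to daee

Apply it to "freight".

hir

Rule — keep every other character starting from the second (positions 2nd, 4th, 6th, ...), then reverse the string.
On "freight": the first step gives "rih", and the second then gives "hir".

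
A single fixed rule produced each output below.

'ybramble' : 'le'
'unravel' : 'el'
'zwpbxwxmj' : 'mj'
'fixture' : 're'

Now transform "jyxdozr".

In each case the input is transformed by: keep only the last 2 characters.
For "jyxdozr" the result is "zr".

zr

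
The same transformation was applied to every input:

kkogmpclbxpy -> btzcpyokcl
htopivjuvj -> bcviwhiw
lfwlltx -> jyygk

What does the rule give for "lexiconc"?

What's happening: delete the first 2 characters, then shift every letter 13 places forward in the alphabet (wrapping around) — i.e. ROT13.
Working it through for "lexiconc": intermediate "xiconc", final "kvpbap".
(Check on "lfwlltx": → "wlltx" → "jyygk" ✓)

kvpbap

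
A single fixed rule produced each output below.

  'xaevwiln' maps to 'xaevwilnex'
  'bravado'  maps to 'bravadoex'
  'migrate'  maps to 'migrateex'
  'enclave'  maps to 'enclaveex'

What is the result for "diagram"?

diagramex

The pattern: append "ex".
Applying that to "diagram" gives "diagramex".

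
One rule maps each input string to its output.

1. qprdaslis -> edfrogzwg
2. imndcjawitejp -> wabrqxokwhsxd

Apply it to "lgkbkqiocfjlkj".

Looking at the pairs, the operation is to shift every letter 12 places backward in the alphabet (wrapping around).
For "lgkbkqiocfjlkj" the result is "zuypyewcqtxzyx".

zuypyewcqtxzyx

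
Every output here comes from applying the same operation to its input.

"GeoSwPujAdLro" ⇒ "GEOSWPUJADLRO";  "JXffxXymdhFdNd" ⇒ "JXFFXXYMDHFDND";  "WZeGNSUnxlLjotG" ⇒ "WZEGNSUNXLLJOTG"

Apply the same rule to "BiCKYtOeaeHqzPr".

Each output is the input with this applied: convert every letter to uppercase.
Applying that to "BiCKYtOeaeHqzPr" gives "BICKYTOEAEHQZPR".

BICKYTOEAEHQZPR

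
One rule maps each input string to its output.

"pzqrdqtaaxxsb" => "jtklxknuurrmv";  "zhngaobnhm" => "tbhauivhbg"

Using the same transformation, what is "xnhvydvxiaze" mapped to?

Each output is the input with this applied: shift every letter 6 places backward in the alphabet (wrapping around).
Applying that to "xnhvydvxiaze" gives "rhbpsxprcuty".

rhbpsxprcuty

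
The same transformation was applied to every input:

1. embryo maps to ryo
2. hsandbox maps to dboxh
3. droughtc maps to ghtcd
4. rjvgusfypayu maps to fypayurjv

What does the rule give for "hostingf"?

ingfh

What's happening: swap the front and back halves of the string, then delete the last 3 characters.
Working it through for "hostingf": intermediate "ingfhost", final "ingfh".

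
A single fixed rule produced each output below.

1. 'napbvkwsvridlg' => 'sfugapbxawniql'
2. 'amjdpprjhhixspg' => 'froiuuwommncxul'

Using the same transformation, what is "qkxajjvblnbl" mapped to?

What's happening: shift every letter 5 places forward in the alphabet (wrapping around).
On "qkxajjvblnbl" that produces "vpcfooagqsgq".

vpcfooagqsgq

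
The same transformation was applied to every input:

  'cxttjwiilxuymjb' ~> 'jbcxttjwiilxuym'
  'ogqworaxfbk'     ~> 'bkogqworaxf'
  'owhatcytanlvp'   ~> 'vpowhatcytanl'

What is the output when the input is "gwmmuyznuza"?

zagwmmuyznu

Each output is the input with this applied: move the last 2 characters to the front (rotate right by 2).
For "gwmmuyznuza" the result is "zagwmmuyznu".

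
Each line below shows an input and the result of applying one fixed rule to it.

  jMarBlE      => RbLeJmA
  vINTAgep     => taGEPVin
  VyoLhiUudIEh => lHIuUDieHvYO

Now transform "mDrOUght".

The rule is to flip the case of every letter, then move the first 3 characters to the end (rotate left by 3).
On "mDrOUght": the first step gives "MdRouGHT", and the second then gives "ouGHTMdR".

ouGHTMdR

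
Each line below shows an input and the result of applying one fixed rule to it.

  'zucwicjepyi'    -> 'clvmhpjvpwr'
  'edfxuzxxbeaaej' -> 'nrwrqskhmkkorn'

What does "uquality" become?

vglhdhny

The transformation: move the last 3 characters to the front (rotate right by 3), then shift every letter 13 places forward in the alphabet (wrapping around) — i.e. ROT13.
"uquality" → "ityuqual" → "vglhdhny".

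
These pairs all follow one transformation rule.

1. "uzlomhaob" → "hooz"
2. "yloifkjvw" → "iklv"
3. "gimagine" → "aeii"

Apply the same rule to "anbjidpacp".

The pattern: keep every other character starting from the second (positions 2nd, 4th, 6th, ...), then sort the characters into alphabetical order.
Applying both steps to "anbjidpacp": "njdap", then "adjnp".
(Check on "uzlomhaob": → "zoho" → "hooz" ✓)

adjnp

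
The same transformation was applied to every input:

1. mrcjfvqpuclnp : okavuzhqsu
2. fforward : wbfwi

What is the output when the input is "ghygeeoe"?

The transformation: delete the first 3 characters, then shift every letter 5 places forward in the alphabet (wrapping around).
Working it through for "ghygeeoe": intermediate "geeoe", final "ljjtj".
(Check on "fforward": → "rward" → "wbfwi" ✓)

ljjtj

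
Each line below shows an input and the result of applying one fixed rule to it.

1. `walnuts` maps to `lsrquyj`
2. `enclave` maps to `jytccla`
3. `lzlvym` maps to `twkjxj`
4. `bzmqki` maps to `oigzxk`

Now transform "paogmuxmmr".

eksvkkpnym

In each case the input is transformed by: shift every letter 2 places backward in the alphabet (wrapping around), then move the first 3 characters to the end (rotate left by 3).
Working it through for "paogmuxmmr": intermediate "nymeksvkkp", final "eksvkkpnym".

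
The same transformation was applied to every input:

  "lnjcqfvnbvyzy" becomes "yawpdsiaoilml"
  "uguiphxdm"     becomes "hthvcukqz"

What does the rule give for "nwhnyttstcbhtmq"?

The rule is to shift every letter 13 places forward in the alphabet (wrapping around) — i.e. ROT13.
On "nwhnyttstcbhtmq" that produces "ajualggfgpougzd".

ajualggfgpougzd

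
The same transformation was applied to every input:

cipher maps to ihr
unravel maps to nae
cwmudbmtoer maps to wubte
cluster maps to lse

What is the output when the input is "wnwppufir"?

npui

The transformation: keep every other character starting from the second (positions 2nd, 4th, 6th, ...).
Applying that to "wnwppufir" gives "npui".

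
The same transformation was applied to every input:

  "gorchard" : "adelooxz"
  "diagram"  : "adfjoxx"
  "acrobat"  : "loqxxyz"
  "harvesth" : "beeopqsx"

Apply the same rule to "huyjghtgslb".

ddeegipqrvy

What's happening: shift every letter 3 places backward in the alphabet (wrapping around), then sort the characters into alphabetical order.
Applying both steps to "huyjghtgslb": "ervgdeqdpiy", then "ddeegipqrvy".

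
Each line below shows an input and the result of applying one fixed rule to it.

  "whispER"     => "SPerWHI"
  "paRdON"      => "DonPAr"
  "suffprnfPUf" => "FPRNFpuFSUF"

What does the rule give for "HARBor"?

bORhar

The rule is to flip the case of every letter, then move the first 3 characters to the end (rotate left by 3).
Applying both steps to "HARBor": "harbOR", then "bORhar".
(Check on "paRdON": → "PArDon" → "DonPAr" ✓)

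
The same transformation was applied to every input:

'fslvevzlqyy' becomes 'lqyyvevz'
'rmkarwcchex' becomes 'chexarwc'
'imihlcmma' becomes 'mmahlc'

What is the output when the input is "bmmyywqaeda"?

aedayywq

What's happening: delete the first 3 characters, then swap the front and back halves of the string.
Applying both steps to "bmmyywqaeda": "yywqaeda", then "aedayywq".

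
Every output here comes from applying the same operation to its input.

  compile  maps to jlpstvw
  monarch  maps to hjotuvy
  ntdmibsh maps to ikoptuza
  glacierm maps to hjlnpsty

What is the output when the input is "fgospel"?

lmnsvwz

The pattern: sort the characters into alphabetical order, then shift every letter 7 places forward in the alphabet (wrapping around).
On "fgospel": the first step gives "efglops", and the second then gives "lmnsvwz".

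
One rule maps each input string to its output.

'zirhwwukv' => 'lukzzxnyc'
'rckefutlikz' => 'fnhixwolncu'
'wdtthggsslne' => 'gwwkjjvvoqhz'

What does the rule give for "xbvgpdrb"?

eyjsguea

The transformation: move the first character to the end, then shift every letter 3 places forward in the alphabet (wrapping around).
"xbvgpdrb" → "bvgpdrbx" → "eyjsguea".
(Check on "wdtthggsslne": → "dtthggsslnew" → "gwwkjjvvoqhz" ✓)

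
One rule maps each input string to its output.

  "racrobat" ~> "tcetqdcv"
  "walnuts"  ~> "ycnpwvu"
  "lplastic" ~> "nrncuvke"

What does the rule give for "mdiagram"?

ofkcitco

Each output is the input with this applied: shift every letter 2 places forward in the alphabet (wrapping around).
For "mdiagram" the result is "ofkcitco".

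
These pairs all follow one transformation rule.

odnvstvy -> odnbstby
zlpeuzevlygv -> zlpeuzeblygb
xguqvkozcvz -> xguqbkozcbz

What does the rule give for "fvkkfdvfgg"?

fbkkfdbfgg

Looking at the pairs, the operation is to replace every "v" with "b".
Doing the same to "fvkkfdvfgg": "fbkkfdbfgg".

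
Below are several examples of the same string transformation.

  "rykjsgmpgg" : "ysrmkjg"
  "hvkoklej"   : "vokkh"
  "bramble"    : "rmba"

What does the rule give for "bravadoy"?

In each case the input is transformed by: delete the last 3 characters, then sort the characters into reverse alphabetical order.
On "bravadoy": the first step gives "brava", and the second then gives "vrbaa".

vrbaa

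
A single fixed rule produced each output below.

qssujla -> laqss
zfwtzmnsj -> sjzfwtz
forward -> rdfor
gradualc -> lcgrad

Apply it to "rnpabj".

bjrn

Each output is the input with this applied: move the last 2 characters to the front (rotate right by 2), then delete the last 2 characters.
On "rnpabj": the first step gives "bjrnpa", and the second then gives "bjrn".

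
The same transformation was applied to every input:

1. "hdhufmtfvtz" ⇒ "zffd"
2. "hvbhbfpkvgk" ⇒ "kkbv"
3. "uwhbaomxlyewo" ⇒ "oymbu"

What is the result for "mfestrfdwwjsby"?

In each case the input is transformed by: reverse the string, then keep one character in every 3, starting at position 1 (positions 1st, 4th, 7th, ...).
On "mfestrfdwwjsby" that produces "yjdtf".

yjdtf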